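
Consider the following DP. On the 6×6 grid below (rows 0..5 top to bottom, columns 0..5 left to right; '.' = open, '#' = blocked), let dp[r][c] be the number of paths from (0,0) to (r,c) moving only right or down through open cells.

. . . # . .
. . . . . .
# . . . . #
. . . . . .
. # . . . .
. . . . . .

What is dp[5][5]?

r\c   0   1   2   3   4   5
  0   1   1   1   0   0   0
  1   1   2   3   3   3   3
  2   0   2   5   8  11   0
  3   0   2   7  15  26  26
  4   0   0   7  22  48  74
  5   0   0   7  29  77 151

151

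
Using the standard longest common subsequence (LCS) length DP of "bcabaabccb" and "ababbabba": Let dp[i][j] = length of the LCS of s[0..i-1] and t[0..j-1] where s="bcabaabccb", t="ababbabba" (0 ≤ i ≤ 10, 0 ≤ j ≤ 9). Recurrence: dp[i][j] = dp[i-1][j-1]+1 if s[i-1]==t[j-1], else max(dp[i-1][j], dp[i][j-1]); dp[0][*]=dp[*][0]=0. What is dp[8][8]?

5

   ''  a  b  a  b  b  a  b  b  a
''  0  0  0  0  0  0  0  0  0  0
 b  0  0  1  1  1  1  1  1  1  1
 c  0  0  1  1  1  1  1  1  1  1
 a  0  1  1  2  2  2  2  2  2  2
 b  0  1  2  2  3  3  3  3  3  3
 a  0  1  2  3  3  3  4  4  4  4
 a  0  1  2  3  3  3  4  4  4  5
 b  0  1  2  3  4  4  4  5  5  5
 c  0  1  2  3  4  4  4  5  5  5
 c  0  1  2  3  4  4  4  5  5  5
 b  0  1  2  3  4  5  5  5  6  6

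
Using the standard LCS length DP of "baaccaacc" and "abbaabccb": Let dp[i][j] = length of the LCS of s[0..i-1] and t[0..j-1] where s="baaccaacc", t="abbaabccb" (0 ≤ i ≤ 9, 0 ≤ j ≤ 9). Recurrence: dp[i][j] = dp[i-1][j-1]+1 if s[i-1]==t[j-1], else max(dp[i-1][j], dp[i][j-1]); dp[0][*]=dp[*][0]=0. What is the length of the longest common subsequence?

   ''  a  b  b  a  a  b  c  c  b
''  0  0  0  0  0  0  0  0  0  0
 b  0  0  1  1  1  1  1  1  1  1
 a  0  1  1  1  2  2  2  2  2  2
 a  0  1  1  1  2  3  3  3  3  3
 c  0  1  1  1  2  3  3  4  4  4
 c  0  1  1  1  2  3  3  4  5  5
 a  0  1  1  1  2  3  3  4  5  5
 a  0  1  1  1  2  3  3  4  5  5
 c  0  1  1  1  2  3  3  4  5  5
 c  0  1  1  1  2  3  3  4  5  5

5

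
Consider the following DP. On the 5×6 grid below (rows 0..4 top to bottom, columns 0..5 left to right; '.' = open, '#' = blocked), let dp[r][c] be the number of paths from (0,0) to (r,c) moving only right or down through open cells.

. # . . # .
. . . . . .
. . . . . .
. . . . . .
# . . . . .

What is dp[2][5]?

r\c   0   1   2   3   4   5
  0   1   0   0   0   0   0
  1   1   1   1   1   1   1
  2   1   2   3   4   5   6
  3   1   3   6  10  15  21
  4   0   3   9  19  34  55

6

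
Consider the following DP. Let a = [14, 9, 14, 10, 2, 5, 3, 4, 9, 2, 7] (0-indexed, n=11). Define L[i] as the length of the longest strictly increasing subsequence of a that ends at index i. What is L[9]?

   i    0    1    2    3    4    5    6    7    8    9   10
a[i]   14    9   14   10    2    5    3    4    9    2    7
L[i]    1    1    2    2    1    2    2    3    4    1    4

1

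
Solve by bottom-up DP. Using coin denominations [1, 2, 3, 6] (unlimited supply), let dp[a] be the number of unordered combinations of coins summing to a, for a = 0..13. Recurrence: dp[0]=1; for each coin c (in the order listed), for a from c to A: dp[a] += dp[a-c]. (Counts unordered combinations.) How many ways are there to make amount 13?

after  coin     0     1     2     3     4     5     6     7     8     9    10    11    12    13
          1     1     1     1     1     1     1     1     1     1     1     1     1     1     1
          2     1     1     2     2     3     3     4     4     5     5     6     6     7     7
          3     1     1     2     3     4     5     7     8    10    12    14    16    19    21
          6     1     1     2     3     4     5     8     9    12    15    18    21    27    30

30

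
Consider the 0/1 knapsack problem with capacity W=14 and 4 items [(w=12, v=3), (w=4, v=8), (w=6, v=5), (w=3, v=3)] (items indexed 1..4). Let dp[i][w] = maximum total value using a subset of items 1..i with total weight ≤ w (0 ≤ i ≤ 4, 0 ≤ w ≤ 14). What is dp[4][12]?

i\w   0   1   2   3   4   5   6   7   8   9  10  11  12  13  14
  0   0   0   0   0   0   0   0   0   0   0   0   0   0   0   0
  1   0   0   0   0   0   0   0   0   0   0   0   0   3   3   3
  2   0   0   0   0   8   8   8   8   8   8   8   8   8   8   8
  3   0   0   0   0   8   8   8   8   8   8  13  13  13  13  13
  4   0   0   0   3   8   8   8  11  11  11  13  13  13  16  16

13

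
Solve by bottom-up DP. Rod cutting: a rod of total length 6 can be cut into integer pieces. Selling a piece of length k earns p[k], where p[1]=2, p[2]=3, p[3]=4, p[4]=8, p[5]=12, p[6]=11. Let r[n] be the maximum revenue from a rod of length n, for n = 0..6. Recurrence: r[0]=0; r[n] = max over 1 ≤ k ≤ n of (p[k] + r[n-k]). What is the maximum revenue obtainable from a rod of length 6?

   n    0    1    2    3    4    5    6
r[n]    0    2    4    6    8   12   14

14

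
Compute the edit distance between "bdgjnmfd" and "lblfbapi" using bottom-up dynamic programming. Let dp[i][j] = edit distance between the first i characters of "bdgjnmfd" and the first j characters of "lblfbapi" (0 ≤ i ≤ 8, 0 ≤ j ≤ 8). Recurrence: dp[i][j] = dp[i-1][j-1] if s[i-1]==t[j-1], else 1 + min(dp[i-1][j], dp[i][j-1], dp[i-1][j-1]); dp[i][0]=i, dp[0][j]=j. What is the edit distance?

8

   ''  l  b  l  f  b  a  p  i
''  0  1  2  3  4  5  6  7  8
 b  1  1  1  2  3  4  5  6  7
 d  2  2  2  2  3  4  5  6  7
 g  3  3  3  3  3  4  5  6  7
 j  4  4  4  4  4  4  5  6  7
 n  5  5  5  5  5  5  5  6  7
 m  6  6  6  6  6  6  6  6  7
 f  7  7  7  7  6  7  7  7  7
 d  8  8  8  8  7  7  8  8  8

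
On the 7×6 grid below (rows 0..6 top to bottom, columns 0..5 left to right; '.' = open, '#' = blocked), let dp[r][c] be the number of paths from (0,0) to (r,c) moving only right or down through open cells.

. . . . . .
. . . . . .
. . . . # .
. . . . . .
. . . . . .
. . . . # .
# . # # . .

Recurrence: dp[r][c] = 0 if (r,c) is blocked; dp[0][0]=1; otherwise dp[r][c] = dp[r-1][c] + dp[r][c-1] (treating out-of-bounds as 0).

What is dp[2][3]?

10

r\c   0   1   2   3   4   5
  0   1   1   1   1   1   1
  1   1   2   3   4   5   6
  2   1   3   6  10   0   6
  3   1   4  10  20  20  26
  4   1   5  15  35  55  81
  5   1   6  21  56   0  81
  6   0   6   0   0   0  81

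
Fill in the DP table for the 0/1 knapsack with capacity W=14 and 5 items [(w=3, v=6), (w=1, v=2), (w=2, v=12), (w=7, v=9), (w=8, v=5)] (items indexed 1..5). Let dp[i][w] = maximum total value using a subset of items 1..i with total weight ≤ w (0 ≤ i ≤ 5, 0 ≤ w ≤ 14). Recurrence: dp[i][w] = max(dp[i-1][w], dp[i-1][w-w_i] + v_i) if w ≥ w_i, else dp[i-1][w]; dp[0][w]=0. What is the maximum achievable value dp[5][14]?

29

i\w   0   1   2   3   4   5   6   7   8   9  10  11  12  13  14
  0   0   0   0   0   0   0   0   0   0   0   0   0   0   0   0
  1   0   0   0   6   6   6   6   6   6   6   6   6   6   6   6
  2   0   2   2   6   8   8   8   8   8   8   8   8   8   8   8
  3   0   2  12  14  14  18  20  20  20  20  20  20  20  20  20
  4   0   2  12  14  14  18  20  20  20  21  23  23  27  29  29
  5   0   2  12  14  14  18  20  20  20  21  23  23  27  29  29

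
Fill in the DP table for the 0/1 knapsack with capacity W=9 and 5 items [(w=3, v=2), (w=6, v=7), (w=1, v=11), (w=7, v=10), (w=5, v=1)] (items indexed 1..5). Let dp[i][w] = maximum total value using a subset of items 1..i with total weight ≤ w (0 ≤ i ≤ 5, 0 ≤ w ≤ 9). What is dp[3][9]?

i\w   0   1   2   3   4   5   6   7   8   9
  0   0   0   0   0   0   0   0   0   0   0
  1   0   0   0   2   2   2   2   2   2   2
  2   0   0   0   2   2   2   7   7   7   9
  3   0  11  11  11  13  13  13  18  18  18
  4   0  11  11  11  13  13  13  18  21  21
  5   0  11  11  11  13  13  13  18  21  21

18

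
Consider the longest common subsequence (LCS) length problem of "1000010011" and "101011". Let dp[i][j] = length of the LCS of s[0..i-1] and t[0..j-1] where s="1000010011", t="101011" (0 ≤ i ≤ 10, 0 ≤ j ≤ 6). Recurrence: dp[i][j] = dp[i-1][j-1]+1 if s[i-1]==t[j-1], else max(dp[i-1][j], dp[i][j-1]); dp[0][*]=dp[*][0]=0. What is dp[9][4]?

   ''  1  0  1  0  1  1
''  0  0  0  0  0  0  0
 1  0  1  1  1  1  1  1
 0  0  1  2  2  2  2  2
 0  0  1  2  2  3  3  3
 0  0  1  2  2  3  3  3
 0  0  1  2  2  3  3  3
 1  0  1  2  3  3  4  4
 0  0  1  2  3  4  4  4
 0  0  1  2  3  4  4  4
 1  0  1  2  3  4  5  5
 1  0  1  2  3  4  5  6

4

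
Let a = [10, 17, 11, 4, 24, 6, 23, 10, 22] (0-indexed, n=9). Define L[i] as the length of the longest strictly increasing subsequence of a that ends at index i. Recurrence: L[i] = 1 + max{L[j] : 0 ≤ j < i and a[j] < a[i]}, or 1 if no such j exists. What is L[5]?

2

   i    0    1    2    3    4    5    6    7    8
a[i]   10   17   11    4   24    6   23   10   22
L[i]    1    2    2    1    3    2    3    3    4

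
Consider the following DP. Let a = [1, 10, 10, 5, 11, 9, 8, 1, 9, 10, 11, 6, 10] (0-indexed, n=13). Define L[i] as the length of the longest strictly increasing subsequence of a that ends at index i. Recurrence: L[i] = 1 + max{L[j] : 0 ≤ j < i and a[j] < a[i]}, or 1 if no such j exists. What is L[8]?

   i    0    1    2    3    4    5    6    7    8    9   10   11   12
a[i]    1   10   10    5   11    9    8    1    9   10   11    6   10
L[i]    1    2    2    2    3    3    3    1    4    5    6    3    5

4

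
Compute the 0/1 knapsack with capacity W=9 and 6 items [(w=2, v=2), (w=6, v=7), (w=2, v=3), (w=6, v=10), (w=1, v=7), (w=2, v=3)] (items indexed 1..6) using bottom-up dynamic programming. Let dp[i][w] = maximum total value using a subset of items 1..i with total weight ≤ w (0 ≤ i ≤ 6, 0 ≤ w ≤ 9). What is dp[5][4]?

i\w   0   1   2   3   4   5   6   7   8   9
  0   0   0   0   0   0   0   0   0   0   0
  1   0   0   2   2   2   2   2   2   2   2
  2   0   0   2   2   2   2   7   7   9   9
  3   0   0   3   3   5   5   7   7  10  10
  4   0   0   3   3   5   5  10  10  13  13
  5   0   7   7  10  10  12  12  17  17  20
  6   0   7   7  10  10  13  13  17  17  20

10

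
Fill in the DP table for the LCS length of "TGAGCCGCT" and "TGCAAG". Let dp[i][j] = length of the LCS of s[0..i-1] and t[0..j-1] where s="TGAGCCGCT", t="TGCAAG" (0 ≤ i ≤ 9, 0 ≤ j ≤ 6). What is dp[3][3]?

   ''  T  G  C  A  A  G
''  0  0  0  0  0  0  0
 T  0  1  1  1  1  1  1
 G  0  1  2  2  2  2  2
 A  0  1  2  2  3  3  3
 G  0  1  2  2  3  3  4
 C  0  1  2  3  3  3  4
 C  0  1  2  3  3  3  4
 G  0  1  2  3  3  3  4
 C  0  1  2  3  3  3  4
 T  0  1  2  3  3  3  4

2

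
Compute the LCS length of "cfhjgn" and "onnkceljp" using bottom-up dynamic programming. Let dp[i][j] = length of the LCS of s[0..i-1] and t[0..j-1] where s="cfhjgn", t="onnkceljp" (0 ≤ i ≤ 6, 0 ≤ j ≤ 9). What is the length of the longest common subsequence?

2

   ''  o  n  n  k  c  e  l  j  p
''  0  0  0  0  0  0  0  0  0  0
 c  0  0  0  0  0  1  1  1  1  1
 f  0  0  0  0  0  1  1  1  1  1
 h  0  0  0  0  0  1  1  1  1  1
 j  0  0  0  0  0  1  1  1  2  2
 g  0  0  0  0  0  1  1  1  2  2
 n  0  0  1  1  1  1  1  1  2  2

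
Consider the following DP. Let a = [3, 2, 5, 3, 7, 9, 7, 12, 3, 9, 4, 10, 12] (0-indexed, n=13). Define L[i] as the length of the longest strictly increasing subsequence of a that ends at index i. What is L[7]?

5

   i    0    1    2    3    4    5    6    7    8    9   10   11   12
a[i]    3    2    5    3    7    9    7   12    3    9    4   10   12
L[i]    1    1    2    2    3    4    3    5    2    4    3    5    6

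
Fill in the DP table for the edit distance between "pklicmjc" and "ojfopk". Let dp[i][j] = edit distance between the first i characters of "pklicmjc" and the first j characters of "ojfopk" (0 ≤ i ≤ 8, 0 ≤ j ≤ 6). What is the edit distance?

8

   ''  o  j  f  o  p  k
''  0  1  2  3  4  5  6
 p  1  1  2  3  4  4  5
 k  2  2  2  3  4  5  4
 l  3  3  3  3  4  5  5
 i  4  4  4  4  4  5  6
 c  5  5  5  5  5  5  6
 m  6  6  6  6  6  6  6
 j  7  7  6  7  7  7  7
 c  8  8  7  7  8  8  8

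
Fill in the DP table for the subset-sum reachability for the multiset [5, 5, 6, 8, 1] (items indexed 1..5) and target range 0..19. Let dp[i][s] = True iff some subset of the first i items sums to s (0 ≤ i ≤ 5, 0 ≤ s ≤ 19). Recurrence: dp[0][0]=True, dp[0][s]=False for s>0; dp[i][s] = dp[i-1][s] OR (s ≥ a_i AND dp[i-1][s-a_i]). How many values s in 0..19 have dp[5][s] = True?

17

i\s   0   1   2   3   4   5   6   7   8   9  10  11  12  13  14  15  16  17  18  19
  0   T   F   F   F   F   F   F   F   F   F   F   F   F   F   F   F   F   F   F   F
  1   T   F   F   F   F   T   F   F   F   F   F   F   F   F   F   F   F   F   F   F
  2   T   F   F   F   F   T   F   F   F   F   T   F   F   F   F   F   F   F   F   F
  3   T   F   F   F   F   T   T   F   F   F   T   T   F   F   F   F   T   F   F   F
  4   T   F   F   F   F   T   T   F   T   F   T   T   F   T   T   F   T   F   T   T
  5   T   T   F   F   F   T   T   T   T   T   T   T   T   T   T   T   T   T   T   T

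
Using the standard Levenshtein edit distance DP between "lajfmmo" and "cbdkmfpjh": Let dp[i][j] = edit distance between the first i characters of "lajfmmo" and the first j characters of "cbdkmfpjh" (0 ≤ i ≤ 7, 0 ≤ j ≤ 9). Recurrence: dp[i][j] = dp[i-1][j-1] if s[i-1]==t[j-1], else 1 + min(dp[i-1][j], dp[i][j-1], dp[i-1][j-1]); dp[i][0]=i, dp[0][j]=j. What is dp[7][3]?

7

   ''  c  b  d  k  m  f  p  j  h
''  0  1  2  3  4  5  6  7  8  9
 l  1  1  2  3  4  5  6  7  8  9
 a  2  2  2  3  4  5  6  7  8  9
 j  3  3  3  3  4  5  6  7  7  8
 f  4  4  4  4  4  5  5  6  7  8
 m  5  5  5  5  5  4  5  6  7  8
 m  6  6  6  6  6  5  5  6  7  8
 o  7  7  7  7  7  6  6  6  7  8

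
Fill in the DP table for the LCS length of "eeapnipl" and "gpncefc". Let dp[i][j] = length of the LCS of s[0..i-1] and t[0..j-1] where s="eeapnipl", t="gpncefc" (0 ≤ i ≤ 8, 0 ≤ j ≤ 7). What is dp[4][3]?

   ''  g  p  n  c  e  f  c
''  0  0  0  0  0  0  0  0
 e  0  0  0  0  0  1  1  1
 e  0  0  0  0  0  1  1  1
 a  0  0  0  0  0  1  1  1
 p  0  0  1  1  1  1  1  1
 n  0  0  1  2  2  2  2  2
 i  0  0  1  2  2  2  2  2
 p  0  0  1  2  2  2  2  2
 l  0  0  1  2  2  2  2  2

1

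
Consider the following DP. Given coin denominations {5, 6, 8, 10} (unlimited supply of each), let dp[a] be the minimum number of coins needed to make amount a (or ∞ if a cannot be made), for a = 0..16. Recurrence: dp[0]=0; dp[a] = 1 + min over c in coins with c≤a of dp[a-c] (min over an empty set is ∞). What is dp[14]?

2

 a  0  1  2  3  4  5  6  7  8  9 10 11 12 13 14 15 16
dp  0  -  -  -  -  1  1  -  1  -  1  2  2  2  2  2  2
(- denotes ∞ / unreachable)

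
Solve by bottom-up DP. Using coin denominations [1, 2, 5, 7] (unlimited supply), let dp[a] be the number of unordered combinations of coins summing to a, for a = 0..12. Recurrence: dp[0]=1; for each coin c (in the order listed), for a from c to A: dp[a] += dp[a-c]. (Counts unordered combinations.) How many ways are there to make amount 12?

after  coin     0     1     2     3     4     5     6     7     8     9    10    11    12
          1     1     1     1     1     1     1     1     1     1     1     1     1     1
          2     1     1     2     2     3     3     4     4     5     5     6     6     7
          5     1     1     2     2     3     4     5     6     7     8    10    11    13
          7     1     1     2     2     3     4     5     7     8    10    12    14    17

17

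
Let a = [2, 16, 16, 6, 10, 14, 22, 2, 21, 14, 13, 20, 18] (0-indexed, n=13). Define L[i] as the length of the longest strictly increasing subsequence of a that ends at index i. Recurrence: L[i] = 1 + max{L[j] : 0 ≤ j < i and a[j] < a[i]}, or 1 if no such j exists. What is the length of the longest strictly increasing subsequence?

5

   i    0    1    2    3    4    5    6    7    8    9   10   11   12
a[i]    2   16   16    6   10   14   22    2   21   14   13   20   18
L[i]    1    2    2    2    3    4    5    1    5    4    4    5    5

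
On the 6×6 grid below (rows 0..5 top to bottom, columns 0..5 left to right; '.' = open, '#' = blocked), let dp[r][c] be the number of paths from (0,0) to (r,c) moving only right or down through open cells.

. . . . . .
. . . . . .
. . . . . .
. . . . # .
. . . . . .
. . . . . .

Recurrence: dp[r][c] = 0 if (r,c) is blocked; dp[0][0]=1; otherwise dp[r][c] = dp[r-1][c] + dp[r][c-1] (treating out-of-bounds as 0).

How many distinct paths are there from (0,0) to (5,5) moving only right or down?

r\c   0   1   2   3   4   5
  0   1   1   1   1   1   1
  1   1   2   3   4   5   6
  2   1   3   6  10  15  21
  3   1   4  10  20   0  21
  4   1   5  15  35  35  56
  5   1   6  21  56  91 147

147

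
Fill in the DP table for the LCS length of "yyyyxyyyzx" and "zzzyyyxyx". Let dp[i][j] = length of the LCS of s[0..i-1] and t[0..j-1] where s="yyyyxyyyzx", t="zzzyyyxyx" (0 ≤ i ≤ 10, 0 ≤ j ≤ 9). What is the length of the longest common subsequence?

6

   ''  z  z  z  y  y  y  x  y  x
''  0  0  0  0  0  0  0  0  0  0
 y  0  0  0  0  1  1  1  1  1  1
 y  0  0  0  0  1  2  2  2  2  2
 y  0  0  0  0  1  2  3  3  3  3
 y  0  0  0  0  1  2  3  3  4  4
 x  0  0  0  0  1  2  3  4  4  5
 y  0  0  0  0  1  2  3  4  5  5
 y  0  0  0  0  1  2  3  4  5  5
 y  0  0  0  0  1  2  3  4  5  5
 z  0  1  1  1  1  2  3  4  5  5
 x  0  1  1  1  1  2  3  4  5  6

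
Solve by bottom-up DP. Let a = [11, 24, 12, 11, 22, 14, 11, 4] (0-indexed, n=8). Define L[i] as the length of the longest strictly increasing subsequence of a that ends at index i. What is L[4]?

3

   i    0    1    2    3    4    5    6    7
a[i]   11   24   12   11   22   14   11    4
L[i]    1    2    2    1    3    3    1    1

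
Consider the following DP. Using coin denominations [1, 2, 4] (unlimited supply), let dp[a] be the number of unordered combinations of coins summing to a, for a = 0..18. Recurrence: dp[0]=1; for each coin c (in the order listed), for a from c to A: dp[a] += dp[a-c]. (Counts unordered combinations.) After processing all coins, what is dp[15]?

20

after  coin     0     1     2     3     4     5     6     7     8     9    10    11    12    13    14    15    16    17    18
          1     1     1     1     1     1     1     1     1     1     1     1     1     1     1     1     1     1     1     1
          2     1     1     2     2     3     3     4     4     5     5     6     6     7     7     8     8     9     9    10
          4     1     1     2     2     4     4     6     6     9     9    12    12    16    16    20    20    25    25    30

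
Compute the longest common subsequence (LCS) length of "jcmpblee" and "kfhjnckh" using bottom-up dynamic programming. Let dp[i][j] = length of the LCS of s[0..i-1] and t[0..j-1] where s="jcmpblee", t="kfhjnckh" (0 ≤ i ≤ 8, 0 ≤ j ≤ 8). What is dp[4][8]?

   ''  k  f  h  j  n  c  k  h
''  0  0  0  0  0  0  0  0  0
 j  0  0  0  0  1  1  1  1  1
 c  0  0  0  0  1  1  2  2  2
 m  0  0  0  0  1  1  2  2  2
 p  0  0  0  0  1  1  2  2  2
 b  0  0  0  0  1  1  2  2  2
 l  0  0  0  0  1  1  2  2  2
 e  0  0  0  0  1  1  2  2  2
 e  0  0  0  0  1  1  2  2  2

2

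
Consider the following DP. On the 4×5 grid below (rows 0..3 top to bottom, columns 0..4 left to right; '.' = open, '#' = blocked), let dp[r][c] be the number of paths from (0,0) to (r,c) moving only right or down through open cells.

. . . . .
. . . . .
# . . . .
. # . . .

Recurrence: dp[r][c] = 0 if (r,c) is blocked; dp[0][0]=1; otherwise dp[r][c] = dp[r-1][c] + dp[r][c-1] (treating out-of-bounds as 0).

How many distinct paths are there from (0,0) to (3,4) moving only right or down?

28

r\c   0   1   2   3   4
  0   1   1   1   1   1
  1   1   2   3   4   5
  2   0   2   5   9  14
  3   0   0   5  14  28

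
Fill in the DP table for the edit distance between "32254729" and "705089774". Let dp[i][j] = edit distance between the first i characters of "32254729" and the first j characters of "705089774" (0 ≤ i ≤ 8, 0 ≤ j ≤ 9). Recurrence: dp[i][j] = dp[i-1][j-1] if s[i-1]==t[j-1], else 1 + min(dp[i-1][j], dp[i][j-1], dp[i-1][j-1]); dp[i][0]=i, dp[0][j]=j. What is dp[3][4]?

   ''  7  0  5  0  8  9  7  7  4
''  0  1  2  3  4  5  6  7  8  9
 3  1  1  2  3  4  5  6  7  8  9
 2  2  2  2  3  4  5  6  7  8  9
 2  3  3  3  3  4  5  6  7  8  9
 5  4  4  4  3  4  5  6  7  8  9
 4  5  5  5  4  4  5  6  7  8  8
 7  6  5  6  5  5  5  6  6  7  8
 2  7  6  6  6  6  6  6  7  7  8
 9  8  7  7  7  7  7  6  7  8  8

4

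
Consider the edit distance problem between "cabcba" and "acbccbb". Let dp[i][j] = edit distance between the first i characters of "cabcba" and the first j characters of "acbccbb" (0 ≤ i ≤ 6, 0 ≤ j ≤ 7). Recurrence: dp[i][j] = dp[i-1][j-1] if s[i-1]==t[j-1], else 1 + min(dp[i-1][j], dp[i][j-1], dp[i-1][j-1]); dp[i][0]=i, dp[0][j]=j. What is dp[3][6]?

   ''  a  c  b  c  c  b  b
''  0  1  2  3  4  5  6  7
 c  1  1  1  2  3  4  5  6
 a  2  1  2  2  3  4  5  6
 b  3  2  2  2  3  4  4  5
 c  4  3  2  3  2  3  4  5
 b  5  4  3  2  3  3  3  4
 a  6  5  4  3  3  4  4  4

4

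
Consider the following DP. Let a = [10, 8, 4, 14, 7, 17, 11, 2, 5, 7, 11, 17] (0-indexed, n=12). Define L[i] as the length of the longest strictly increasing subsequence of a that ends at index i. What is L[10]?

   i    0    1    2    3    4    5    6    7    8    9   10   11
a[i]   10    8    4   14    7   17   11    2    5    7   11   17
L[i]    1    1    1    2    2    3    3    1    2    3    4    5

4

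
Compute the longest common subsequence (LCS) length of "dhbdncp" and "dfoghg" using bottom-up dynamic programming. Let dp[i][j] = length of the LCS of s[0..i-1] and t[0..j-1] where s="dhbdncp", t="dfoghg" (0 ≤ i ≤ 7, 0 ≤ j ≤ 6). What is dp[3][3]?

   ''  d  f  o  g  h  g
''  0  0  0  0  0  0  0
 d  0  1  1  1  1  1  1
 h  0  1  1  1  1  2  2
 b  0  1  1  1  1  2  2
 d  0  1  1  1  1  2  2
 n  0  1  1  1  1  2  2
 c  0  1  1  1  1  2  2
 p  0  1  1  1  1  2  2

1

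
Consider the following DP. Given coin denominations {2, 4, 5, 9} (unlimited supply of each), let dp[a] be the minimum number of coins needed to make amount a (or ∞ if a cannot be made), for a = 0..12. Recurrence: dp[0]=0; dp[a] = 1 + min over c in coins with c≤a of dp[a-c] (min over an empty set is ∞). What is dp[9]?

1

 a  0  1  2  3  4  5  6  7  8  9 10 11 12
dp  0  -  1  -  1  1  2  2  2  1  2  2  3
(- denotes ∞ / unreachable)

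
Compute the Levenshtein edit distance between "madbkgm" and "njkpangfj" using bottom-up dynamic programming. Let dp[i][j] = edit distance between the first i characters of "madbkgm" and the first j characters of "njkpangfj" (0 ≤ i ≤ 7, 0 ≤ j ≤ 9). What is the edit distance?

   ''  n  j  k  p  a  n  g  f  j
''  0  1  2  3  4  5  6  7  8  9
 m  1  1  2  3  4  5  6  7  8  9
 a  2  2  2  3  4  4  5  6  7  8
 d  3  3  3  3  4  5  5  6  7  8
 b  4  4  4  4  4  5  6  6  7  8
 k  5  5  5  4  5  5  6  7  7  8
 g  6  6  6  5  5  6  6  6  7  8
 m  7  7  7  6  6  6  7  7  7  8

8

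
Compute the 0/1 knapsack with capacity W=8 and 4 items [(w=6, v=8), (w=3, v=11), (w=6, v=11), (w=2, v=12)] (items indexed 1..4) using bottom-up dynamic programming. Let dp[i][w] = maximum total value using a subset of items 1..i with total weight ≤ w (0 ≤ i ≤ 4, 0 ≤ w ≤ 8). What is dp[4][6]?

i\w   0   1   2   3   4   5   6   7   8
  0   0   0   0   0   0   0   0   0   0
  1   0   0   0   0   0   0   8   8   8
  2   0   0   0  11  11  11  11  11  11
  3   0   0   0  11  11  11  11  11  11
  4   0   0  12  12  12  23  23  23  23

23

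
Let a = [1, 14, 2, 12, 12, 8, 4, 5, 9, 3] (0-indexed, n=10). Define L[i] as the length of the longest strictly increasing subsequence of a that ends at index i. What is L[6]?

   i    0    1    2    3    4    5    6    7    8    9
a[i]    1   14    2   12   12    8    4    5    9    3
L[i]    1    2    2    3    3    3    3    4    5    3

3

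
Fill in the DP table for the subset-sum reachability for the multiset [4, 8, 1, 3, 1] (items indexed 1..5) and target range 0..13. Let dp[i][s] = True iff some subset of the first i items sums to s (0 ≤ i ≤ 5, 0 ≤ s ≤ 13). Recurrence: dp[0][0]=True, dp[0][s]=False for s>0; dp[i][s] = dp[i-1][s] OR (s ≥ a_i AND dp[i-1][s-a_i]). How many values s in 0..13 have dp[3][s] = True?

8

i\s   0   1   2   3   4   5   6   7   8   9  10  11  12  13
  0   T   F   F   F   F   F   F   F   F   F   F   F   F   F
  1   T   F   F   F   T   F   F   F   F   F   F   F   F   F
  2   T   F   F   F   T   F   F   F   T   F   F   F   T   F
  3   T   T   F   F   T   T   F   F   T   T   F   F   T   T
  4   T   T   F   T   T   T   F   T   T   T   F   T   T   T
  5   T   T   T   T   T   T   T   T   T   T   T   T   T   T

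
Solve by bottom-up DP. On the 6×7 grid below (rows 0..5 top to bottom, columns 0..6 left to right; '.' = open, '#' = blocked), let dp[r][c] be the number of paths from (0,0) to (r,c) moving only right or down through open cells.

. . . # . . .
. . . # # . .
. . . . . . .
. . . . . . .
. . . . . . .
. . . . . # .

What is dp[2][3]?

6

r\c   0   1   2   3   4   5   6
  0   1   1   1   0   0   0   0
  1   1   2   3   0   0   0   0
  2   1   3   6   6   6   6   6
  3   1   4  10  16  22  28  34
  4   1   5  15  31  53  81 115
  5   1   6  21  52 105   0 115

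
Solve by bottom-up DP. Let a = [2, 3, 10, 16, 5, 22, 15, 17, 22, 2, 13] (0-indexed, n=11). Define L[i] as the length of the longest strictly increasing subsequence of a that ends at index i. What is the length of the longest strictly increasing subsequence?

   i    0    1    2    3    4    5    6    7    8    9   10
a[i]    2    3   10   16    5   22   15   17   22    2   13
L[i]    1    2    3    4    3    5    4    5    6    1    4

6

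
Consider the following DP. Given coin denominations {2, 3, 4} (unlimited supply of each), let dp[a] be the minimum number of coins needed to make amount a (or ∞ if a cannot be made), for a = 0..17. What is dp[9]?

3

 a  0  1  2  3  4  5  6  7  8  9 10 11 12 13 14 15 16 17
dp  0  -  1  1  1  2  2  2  2  3  3  3  3  4  4  4  4  5
(- denotes ∞ / unreachable)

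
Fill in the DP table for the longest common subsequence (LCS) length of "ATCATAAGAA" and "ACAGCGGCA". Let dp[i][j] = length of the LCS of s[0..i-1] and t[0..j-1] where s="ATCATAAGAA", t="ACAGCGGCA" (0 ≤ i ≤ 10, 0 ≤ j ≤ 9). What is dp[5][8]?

   ''  A  C  A  G  C  G  G  C  A
''  0  0  0  0  0  0  0  0  0  0
 A  0  1  1  1  1  1  1  1  1  1
 T  0  1  1  1  1  1  1  1  1  1
 C  0  1  2  2  2  2  2  2  2  2
 A  0  1  2  3  3  3  3  3  3  3
 T  0  1  2  3  3  3  3  3  3  3
 A  0  1  2  3  3  3  3  3  3  4
 A  0  1  2  3  3  3  3  3  3  4
 G  0  1  2  3  4  4  4  4  4  4
 A  0  1  2  3  4  4  4  4  4  5
 A  0  1  2  3  4  4  4  4  4  5

3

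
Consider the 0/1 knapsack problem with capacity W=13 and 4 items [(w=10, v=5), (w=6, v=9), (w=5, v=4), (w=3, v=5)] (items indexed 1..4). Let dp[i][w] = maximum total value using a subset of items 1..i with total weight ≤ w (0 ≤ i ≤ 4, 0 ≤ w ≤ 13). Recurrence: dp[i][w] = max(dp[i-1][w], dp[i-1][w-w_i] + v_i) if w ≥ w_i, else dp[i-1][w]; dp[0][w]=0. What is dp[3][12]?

i\w   0   1   2   3   4   5   6   7   8   9  10  11  12  13
  0   0   0   0   0   0   0   0   0   0   0   0   0   0   0
  1   0   0   0   0   0   0   0   0   0   0   5   5   5   5
  2   0   0   0   0   0   0   9   9   9   9   9   9   9   9
  3   0   0   0   0   0   4   9   9   9   9   9  13  13  13
  4   0   0   0   5   5   5   9   9   9  14  14  14  14  14

13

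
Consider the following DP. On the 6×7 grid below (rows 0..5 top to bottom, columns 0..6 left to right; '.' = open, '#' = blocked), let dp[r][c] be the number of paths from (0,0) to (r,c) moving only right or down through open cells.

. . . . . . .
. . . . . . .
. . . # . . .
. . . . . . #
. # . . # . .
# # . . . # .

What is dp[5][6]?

r\c   0   1   2   3   4   5   6
  0   1   1   1   1   1   1   1
  1   1   2   3   4   5   6   7
  2   1   3   6   0   5  11  18
  3   1   4  10  10  15  26   0
  4   1   0  10  20   0  26  26
  5   0   0  10  30  30   0  26

26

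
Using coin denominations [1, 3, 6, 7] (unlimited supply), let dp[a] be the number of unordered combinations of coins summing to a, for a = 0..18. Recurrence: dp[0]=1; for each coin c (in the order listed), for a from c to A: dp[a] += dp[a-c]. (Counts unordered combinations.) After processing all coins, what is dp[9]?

7

after  coin     0     1     2     3     4     5     6     7     8     9    10    11    12    13    14    15    16    17    18
          1     1     1     1     1     1     1     1     1     1     1     1     1     1     1     1     1     1     1     1
          3     1     1     1     2     2     2     3     3     3     4     4     4     5     5     5     6     6     6     7
          6     1     1     1     2     2     2     4     4     4     6     6     6     9     9     9    12    12    12    16
          7     1     1     1     2     2     2     4     5     5     7     8     8    11    13    14    17    19    20    24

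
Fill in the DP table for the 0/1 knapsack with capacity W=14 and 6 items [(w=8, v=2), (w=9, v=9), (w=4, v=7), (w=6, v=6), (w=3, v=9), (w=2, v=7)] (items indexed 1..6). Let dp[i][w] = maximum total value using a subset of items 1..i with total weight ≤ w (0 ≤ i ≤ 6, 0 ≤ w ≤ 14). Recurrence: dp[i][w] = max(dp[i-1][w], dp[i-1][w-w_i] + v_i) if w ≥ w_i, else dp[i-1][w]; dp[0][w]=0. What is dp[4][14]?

i\w   0   1   2   3   4   5   6   7   8   9  10  11  12  13  14
  0   0   0   0   0   0   0   0   0   0   0   0   0   0   0   0
  1   0   0   0   0   0   0   0   0   2   2   2   2   2   2   2
  2   0   0   0   0   0   0   0   0   2   9   9   9   9   9   9
  3   0   0   0   0   7   7   7   7   7   9   9   9   9  16  16
  4   0   0   0   0   7   7   7   7   7   9  13  13  13  16  16
  5   0   0   0   9   9   9   9  16  16  16  16  16  18  22  22
  6   0   0   7   9   9  16  16  16  16  23  23  23  23  23  25

16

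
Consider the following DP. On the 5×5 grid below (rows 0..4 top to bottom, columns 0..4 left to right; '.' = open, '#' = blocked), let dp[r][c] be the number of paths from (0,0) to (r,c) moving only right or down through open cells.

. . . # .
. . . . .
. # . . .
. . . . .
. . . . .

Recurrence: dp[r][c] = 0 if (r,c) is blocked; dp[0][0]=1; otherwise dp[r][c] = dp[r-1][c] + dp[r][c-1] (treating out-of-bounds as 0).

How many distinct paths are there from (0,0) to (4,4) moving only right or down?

r\c   0   1   2   3   4
  0   1   1   1   0   0
  1   1   2   3   3   3
  2   1   0   3   6   9
  3   1   1   4  10  19
  4   1   2   6  16  35

35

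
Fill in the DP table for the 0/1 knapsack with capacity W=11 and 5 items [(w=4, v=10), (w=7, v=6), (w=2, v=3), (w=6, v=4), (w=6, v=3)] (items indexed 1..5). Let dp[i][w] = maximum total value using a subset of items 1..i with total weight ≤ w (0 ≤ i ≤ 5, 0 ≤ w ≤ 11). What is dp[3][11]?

16

i\w   0   1   2   3   4   5   6   7   8   9  10  11
  0   0   0   0   0   0   0   0   0   0   0   0   0
  1   0   0   0   0  10  10  10  10  10  10  10  10
  2   0   0   0   0  10  10  10  10  10  10  10  16
  3   0   0   3   3  10  10  13  13  13  13  13  16
  4   0   0   3   3  10  10  13  13  13  13  14  16
  5   0   0   3   3  10  10  13  13  13  13  14  16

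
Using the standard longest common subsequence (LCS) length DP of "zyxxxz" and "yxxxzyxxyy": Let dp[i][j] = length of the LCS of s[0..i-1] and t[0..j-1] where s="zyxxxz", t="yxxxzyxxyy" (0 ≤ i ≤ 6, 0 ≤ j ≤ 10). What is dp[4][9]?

   ''  y  x  x  x  z  y  x  x  y  y
''  0  0  0  0  0  0  0  0  0  0  0
 z  0  0  0  0  0  1  1  1  1  1  1
 y  0  1  1  1  1  1  2  2  2  2  2
 x  0  1  2  2  2  2  2  3  3  3  3
 x  0  1  2  3  3  3  3  3  4  4  4
 x  0  1  2  3  4  4  4  4  4  4  4
 z  0  1  2  3  4  5  5  5  5  5  5

4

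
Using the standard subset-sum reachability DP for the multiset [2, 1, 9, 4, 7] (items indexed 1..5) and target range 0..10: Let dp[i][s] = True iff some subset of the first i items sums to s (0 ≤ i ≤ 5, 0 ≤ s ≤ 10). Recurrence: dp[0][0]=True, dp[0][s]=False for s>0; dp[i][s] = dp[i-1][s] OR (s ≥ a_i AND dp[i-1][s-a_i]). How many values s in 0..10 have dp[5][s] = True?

i\s   0   1   2   3   4   5   6   7   8   9  10
  0   T   F   F   F   F   F   F   F   F   F   F
  1   T   F   T   F   F   F   F   F   F   F   F
  2   T   T   T   T   F   F   F   F   F   F   F
  3   T   T   T   T   F   F   F   F   F   T   T
  4   T   T   T   T   T   T   T   T   F   T   T
  5   T   T   T   T   T   T   T   T   T   T   T

11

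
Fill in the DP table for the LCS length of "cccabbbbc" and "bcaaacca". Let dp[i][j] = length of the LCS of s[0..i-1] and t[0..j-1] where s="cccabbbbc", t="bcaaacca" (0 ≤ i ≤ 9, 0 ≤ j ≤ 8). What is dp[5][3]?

2

   ''  b  c  a  a  a  c  c  a
''  0  0  0  0  0  0  0  0  0
 c  0  0  1  1  1  1  1  1  1
 c  0  0  1  1  1  1  2  2  2
 c  0  0  1  1  1  1  2  3  3
 a  0  0  1  2  2  2  2  3  4
 b  0  1  1  2  2  2  2  3  4
 b  0  1  1  2  2  2  2  3  4
 b  0  1  1  2  2  2  2  3  4
 b  0  1  1  2  2  2  2  3  4
 c  0  1  2  2  2  2  3  3  4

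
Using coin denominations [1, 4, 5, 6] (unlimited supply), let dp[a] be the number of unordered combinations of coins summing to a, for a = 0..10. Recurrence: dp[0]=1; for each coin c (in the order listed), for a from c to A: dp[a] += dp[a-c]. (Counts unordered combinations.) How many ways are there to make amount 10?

8

after  coin     0     1     2     3     4     5     6     7     8     9    10
          1     1     1     1     1     1     1     1     1     1     1     1
          4     1     1     1     1     2     2     2     2     3     3     3
          5     1     1     1     1     2     3     3     3     4     5     6
          6     1     1     1     1     2     3     4     4     5     6     8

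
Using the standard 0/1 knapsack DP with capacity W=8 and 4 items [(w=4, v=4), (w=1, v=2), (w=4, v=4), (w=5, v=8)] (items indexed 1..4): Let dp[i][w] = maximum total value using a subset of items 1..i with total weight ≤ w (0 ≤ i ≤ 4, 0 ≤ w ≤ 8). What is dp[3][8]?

i\w   0   1   2   3   4   5   6   7   8
  0   0   0   0   0   0   0   0   0   0
  1   0   0   0   0   4   4   4   4   4
  2   0   2   2   2   4   6   6   6   6
  3   0   2   2   2   4   6   6   6   8
  4   0   2   2   2   4   8  10  10  10

8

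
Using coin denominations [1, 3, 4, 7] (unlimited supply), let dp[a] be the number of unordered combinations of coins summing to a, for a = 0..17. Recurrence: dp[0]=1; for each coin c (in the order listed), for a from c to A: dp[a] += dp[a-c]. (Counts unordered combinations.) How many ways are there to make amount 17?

after  coin     0     1     2     3     4     5     6     7     8     9    10    11    12    13    14    15    16    17
          1     1     1     1     1     1     1     1     1     1     1     1     1     1     1     1     1     1     1
          3     1     1     1     2     2     2     3     3     3     4     4     4     5     5     5     6     6     6
          4     1     1     1     2     3     3     4     5     6     7     8     9    11    12    13    15    17    18
          7     1     1     1     2     3     3     4     6     7     8    10    12    14    16    19    22    25    28

28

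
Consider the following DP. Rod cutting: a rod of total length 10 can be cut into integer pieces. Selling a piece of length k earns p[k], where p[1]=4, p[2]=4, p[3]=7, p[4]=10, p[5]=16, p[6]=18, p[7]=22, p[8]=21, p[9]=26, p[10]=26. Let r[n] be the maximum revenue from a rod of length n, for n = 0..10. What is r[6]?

   n    0    1    2    3    4    5    6    7    8    9   10
r[n]    0    4    8   12   16   20   24   28   32   36   40

24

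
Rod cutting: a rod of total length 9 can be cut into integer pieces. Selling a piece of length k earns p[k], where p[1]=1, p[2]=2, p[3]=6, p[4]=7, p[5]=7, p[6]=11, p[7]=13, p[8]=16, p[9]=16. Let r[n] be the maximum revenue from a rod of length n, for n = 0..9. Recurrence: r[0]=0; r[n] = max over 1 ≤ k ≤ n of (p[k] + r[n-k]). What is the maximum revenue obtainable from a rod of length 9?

18

   n    0    1    2    3    4    5    6    7    8    9
r[n]    0    1    2    6    7    8   12   13   16   18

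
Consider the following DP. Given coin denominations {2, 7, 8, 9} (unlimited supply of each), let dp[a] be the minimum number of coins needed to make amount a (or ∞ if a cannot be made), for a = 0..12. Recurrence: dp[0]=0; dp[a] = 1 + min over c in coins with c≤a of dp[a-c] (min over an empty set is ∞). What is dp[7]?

 a  0  1  2  3  4  5  6  7  8  9 10 11 12
dp  0  -  1  -  2  -  3  1  1  1  2  2  3
(- denotes ∞ / unreachable)

1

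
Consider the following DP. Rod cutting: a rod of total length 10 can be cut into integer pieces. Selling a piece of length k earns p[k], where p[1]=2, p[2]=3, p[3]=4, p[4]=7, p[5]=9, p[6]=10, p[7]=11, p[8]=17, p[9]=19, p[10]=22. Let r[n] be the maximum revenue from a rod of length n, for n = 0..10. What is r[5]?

10

   n    0    1    2    3    4    5    6    7    8    9   10
r[n]    0    2    4    6    8   10   12   14   17   19   22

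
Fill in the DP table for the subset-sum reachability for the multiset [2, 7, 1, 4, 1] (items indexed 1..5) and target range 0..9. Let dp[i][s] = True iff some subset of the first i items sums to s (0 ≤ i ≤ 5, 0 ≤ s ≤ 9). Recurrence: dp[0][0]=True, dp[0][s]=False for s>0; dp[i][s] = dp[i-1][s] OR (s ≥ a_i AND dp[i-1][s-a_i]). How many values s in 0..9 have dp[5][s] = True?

10

i\s   0   1   2   3   4   5   6   7   8   9
  0   T   F   F   F   F   F   F   F   F   F
  1   T   F   T   F   F   F   F   F   F   F
  2   T   F   T   F   F   F   F   T   F   T
  3   T   T   T   T   F   F   F   T   T   T
  4   T   T   T   T   T   T   T   T   T   T
  5   T   T   T   T   T   T   T   T   T   T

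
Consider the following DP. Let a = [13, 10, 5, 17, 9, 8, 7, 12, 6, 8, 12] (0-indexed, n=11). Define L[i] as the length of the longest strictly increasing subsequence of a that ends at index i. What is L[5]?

2

   i    0    1    2    3    4    5    6    7    8    9   10
a[i]   13   10    5   17    9    8    7   12    6    8   12
L[i]    1    1    1    2    2    2    2    3    2    3    4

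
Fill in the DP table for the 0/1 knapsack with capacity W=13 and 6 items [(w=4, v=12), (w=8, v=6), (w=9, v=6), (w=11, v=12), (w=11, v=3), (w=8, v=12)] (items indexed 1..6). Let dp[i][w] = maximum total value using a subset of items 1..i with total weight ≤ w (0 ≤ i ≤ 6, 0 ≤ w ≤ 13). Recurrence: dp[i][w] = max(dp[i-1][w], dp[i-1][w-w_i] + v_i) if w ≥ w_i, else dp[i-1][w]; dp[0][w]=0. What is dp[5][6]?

i\w   0   1   2   3   4   5   6   7   8   9  10  11  12  13
  0   0   0   0   0   0   0   0   0   0   0   0   0   0   0
  1   0   0   0   0  12  12  12  12  12  12  12  12  12  12
  2   0   0   0   0  12  12  12  12  12  12  12  12  18  18
  3   0   0   0   0  12  12  12  12  12  12  12  12  18  18
  4   0   0   0   0  12  12  12  12  12  12  12  12  18  18
  5   0   0   0   0  12  12  12  12  12  12  12  12  18  18
  6   0   0   0   0  12  12  12  12  12  12  12  12  24  24

12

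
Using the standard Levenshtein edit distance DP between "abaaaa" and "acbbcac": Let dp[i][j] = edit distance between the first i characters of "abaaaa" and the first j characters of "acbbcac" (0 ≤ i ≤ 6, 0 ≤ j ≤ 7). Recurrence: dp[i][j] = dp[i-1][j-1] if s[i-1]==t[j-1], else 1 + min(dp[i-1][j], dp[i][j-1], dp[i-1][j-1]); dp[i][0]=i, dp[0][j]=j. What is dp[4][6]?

3

   ''  a  c  b  b  c  a  c
''  0  1  2  3  4  5  6  7
 a  1  0  1  2  3  4  5  6
 b  2  1  1  1  2  3  4  5
 a  3  2  2  2  2  3  3  4
 a  4  3  3  3  3  3  3  4
 a  5  4  4  4  4  4  3  4
 a  6  5  5  5  5  5  4  4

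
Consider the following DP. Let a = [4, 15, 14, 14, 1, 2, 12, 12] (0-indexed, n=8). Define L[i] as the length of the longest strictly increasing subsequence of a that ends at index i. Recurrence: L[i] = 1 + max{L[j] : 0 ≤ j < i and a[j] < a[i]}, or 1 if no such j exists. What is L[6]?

3

   i    0    1    2    3    4    5    6    7
a[i]    4   15   14   14    1    2   12   12
L[i]    1    2    2    2    1    2    3    3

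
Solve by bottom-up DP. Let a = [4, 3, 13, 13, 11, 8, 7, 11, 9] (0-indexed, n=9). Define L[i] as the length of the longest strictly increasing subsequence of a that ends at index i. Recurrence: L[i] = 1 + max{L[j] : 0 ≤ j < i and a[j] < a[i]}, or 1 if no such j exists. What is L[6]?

   i    0    1    2    3    4    5    6    7    8
a[i]    4    3   13   13   11    8    7   11    9
L[i]    1    1    2    2    2    2    2    3    3

2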